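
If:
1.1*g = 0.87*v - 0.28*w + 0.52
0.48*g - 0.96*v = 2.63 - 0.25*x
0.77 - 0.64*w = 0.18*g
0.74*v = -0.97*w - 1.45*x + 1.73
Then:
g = -3.07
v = -3.82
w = 2.07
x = 1.76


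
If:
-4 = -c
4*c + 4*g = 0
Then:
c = 4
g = -4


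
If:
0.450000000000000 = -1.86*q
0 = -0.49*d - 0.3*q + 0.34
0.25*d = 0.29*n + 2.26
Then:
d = 0.84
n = -7.07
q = -0.24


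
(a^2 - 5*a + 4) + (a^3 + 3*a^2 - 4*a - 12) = a^3 + 4*a^2 - 9*a - 8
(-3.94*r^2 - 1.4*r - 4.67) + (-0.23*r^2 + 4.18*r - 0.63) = -4.17*r^2 + 2.78*r - 5.3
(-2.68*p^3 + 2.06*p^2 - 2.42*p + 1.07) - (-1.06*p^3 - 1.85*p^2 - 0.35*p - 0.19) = -1.62*p^3 + 3.91*p^2 - 2.07*p + 1.26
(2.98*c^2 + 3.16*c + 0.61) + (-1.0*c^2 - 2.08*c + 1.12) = 1.98*c^2 + 1.08*c + 1.73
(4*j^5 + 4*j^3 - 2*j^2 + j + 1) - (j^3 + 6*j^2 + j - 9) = 4*j^5 + 3*j^3 - 8*j^2 + 10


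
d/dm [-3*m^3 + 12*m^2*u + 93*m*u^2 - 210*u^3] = -9*m^2 + 24*m*u + 93*u^2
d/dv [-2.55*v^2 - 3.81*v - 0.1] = -5.1*v - 3.81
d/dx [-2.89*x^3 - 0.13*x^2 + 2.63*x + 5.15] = -8.67*x^2 - 0.26*x + 2.63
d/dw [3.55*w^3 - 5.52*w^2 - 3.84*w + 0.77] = 10.65*w^2 - 11.04*w - 3.84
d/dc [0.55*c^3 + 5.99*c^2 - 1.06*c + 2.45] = 1.65*c^2 + 11.98*c - 1.06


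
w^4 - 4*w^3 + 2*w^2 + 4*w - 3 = (w - 3)*(w - 1)^2*(w + 1)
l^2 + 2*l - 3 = (l - 1)*(l + 3)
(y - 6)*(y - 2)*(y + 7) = y^3 - y^2 - 44*y + 84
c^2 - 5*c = c*(c - 5)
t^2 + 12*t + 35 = (t + 5)*(t + 7)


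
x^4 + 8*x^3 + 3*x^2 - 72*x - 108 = (x - 3)*(x + 2)*(x + 3)*(x + 6)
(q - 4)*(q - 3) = q^2 - 7*q + 12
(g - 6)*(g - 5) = g^2 - 11*g + 30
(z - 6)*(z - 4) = z^2 - 10*z + 24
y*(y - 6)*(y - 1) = y^3 - 7*y^2 + 6*y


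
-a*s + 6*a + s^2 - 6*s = (-a + s)*(s - 6)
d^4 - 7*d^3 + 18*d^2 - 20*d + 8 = (d - 2)^3*(d - 1)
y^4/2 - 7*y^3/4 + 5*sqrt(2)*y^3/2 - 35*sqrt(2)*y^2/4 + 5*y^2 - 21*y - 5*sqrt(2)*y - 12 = (y/2 + sqrt(2))*(y - 4)*(y + 1/2)*(y + 3*sqrt(2))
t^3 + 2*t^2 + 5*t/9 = t*(t + 1/3)*(t + 5/3)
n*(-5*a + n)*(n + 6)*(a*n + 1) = -5*a^2*n^3 - 30*a^2*n^2 + a*n^4 + 6*a*n^3 - 5*a*n^2 - 30*a*n + n^3 + 6*n^2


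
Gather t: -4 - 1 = -5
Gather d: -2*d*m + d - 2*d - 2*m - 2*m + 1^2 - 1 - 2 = d*(-2*m - 1) - 4*m - 2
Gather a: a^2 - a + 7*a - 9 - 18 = a^2 + 6*a - 27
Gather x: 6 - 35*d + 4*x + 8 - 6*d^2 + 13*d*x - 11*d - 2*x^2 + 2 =-6*d^2 - 46*d - 2*x^2 + x*(13*d + 4) + 16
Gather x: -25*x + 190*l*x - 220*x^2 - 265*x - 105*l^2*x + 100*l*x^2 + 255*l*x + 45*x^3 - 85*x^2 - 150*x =45*x^3 + x^2*(100*l - 305) + x*(-105*l^2 + 445*l - 440)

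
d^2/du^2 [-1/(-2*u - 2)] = (u + 1)^(-3)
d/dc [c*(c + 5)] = 2*c + 5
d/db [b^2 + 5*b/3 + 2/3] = 2*b + 5/3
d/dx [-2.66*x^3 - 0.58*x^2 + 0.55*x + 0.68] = -7.98*x^2 - 1.16*x + 0.55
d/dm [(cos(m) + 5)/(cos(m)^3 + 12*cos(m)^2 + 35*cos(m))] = (2*cos(m) + 7)*sin(m)/((cos(m) + 7)^2*cos(m)^2)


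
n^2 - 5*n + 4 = (n - 4)*(n - 1)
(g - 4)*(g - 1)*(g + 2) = g^3 - 3*g^2 - 6*g + 8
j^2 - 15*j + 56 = (j - 8)*(j - 7)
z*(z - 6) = z^2 - 6*z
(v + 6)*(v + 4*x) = v^2 + 4*v*x + 6*v + 24*x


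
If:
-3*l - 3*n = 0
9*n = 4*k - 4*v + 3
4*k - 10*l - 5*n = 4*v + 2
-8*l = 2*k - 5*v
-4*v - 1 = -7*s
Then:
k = -145/168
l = -5/14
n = 5/14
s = -8/21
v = -11/12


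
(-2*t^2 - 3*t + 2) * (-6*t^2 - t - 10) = 12*t^4 + 20*t^3 + 11*t^2 + 28*t - 20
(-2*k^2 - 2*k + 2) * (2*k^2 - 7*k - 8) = -4*k^4 + 10*k^3 + 34*k^2 + 2*k - 16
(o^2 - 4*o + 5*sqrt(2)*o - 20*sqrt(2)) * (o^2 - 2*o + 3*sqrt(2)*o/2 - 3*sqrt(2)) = o^4 - 6*o^3 + 13*sqrt(2)*o^3/2 - 39*sqrt(2)*o^2 + 23*o^2 - 90*o + 52*sqrt(2)*o + 120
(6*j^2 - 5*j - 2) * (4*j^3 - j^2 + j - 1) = 24*j^5 - 26*j^4 + 3*j^3 - 9*j^2 + 3*j + 2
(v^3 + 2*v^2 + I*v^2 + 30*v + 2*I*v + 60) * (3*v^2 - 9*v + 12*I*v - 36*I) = 3*v^5 - 3*v^4 + 15*I*v^4 + 60*v^3 - 15*I*v^3 - 78*v^2 + 270*I*v^2 - 468*v - 360*I*v - 2160*I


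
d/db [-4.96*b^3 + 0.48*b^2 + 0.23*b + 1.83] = -14.88*b^2 + 0.96*b + 0.23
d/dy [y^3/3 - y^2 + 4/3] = y*(y - 2)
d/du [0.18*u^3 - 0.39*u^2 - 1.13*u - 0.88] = 0.54*u^2 - 0.78*u - 1.13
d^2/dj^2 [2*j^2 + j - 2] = 4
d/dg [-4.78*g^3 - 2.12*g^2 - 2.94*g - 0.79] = -14.34*g^2 - 4.24*g - 2.94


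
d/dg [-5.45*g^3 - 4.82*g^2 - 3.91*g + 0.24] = -16.35*g^2 - 9.64*g - 3.91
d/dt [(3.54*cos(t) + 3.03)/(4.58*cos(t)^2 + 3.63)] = (16.2132*cos(t)^2 + 27.7548*cos(t) - 12.8502)*sin(t)/(20.9764*cos(t)^4 + 33.2508*cos(t)^2 + 13.1769)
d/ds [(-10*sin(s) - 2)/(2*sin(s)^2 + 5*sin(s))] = 2*(10*cos(s) + 4/tan(s) + 5*cos(s)/sin(s)^2)/(2*sin(s) + 5)^2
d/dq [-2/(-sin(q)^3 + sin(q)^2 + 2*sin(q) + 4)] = 2*(-3*sin(q)^2 + 2*sin(q) + 2)*cos(q)/(-sin(q)^3 + sin(q)^2 + 2*sin(q) + 4)^2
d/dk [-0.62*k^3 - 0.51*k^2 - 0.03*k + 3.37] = -1.86*k^2 - 1.02*k - 0.03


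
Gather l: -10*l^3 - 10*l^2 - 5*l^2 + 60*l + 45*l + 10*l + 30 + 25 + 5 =-10*l^3 - 15*l^2 + 115*l + 60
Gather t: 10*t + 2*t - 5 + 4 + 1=12*t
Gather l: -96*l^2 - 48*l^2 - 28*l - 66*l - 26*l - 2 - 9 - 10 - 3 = -144*l^2 - 120*l - 24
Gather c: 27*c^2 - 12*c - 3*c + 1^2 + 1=27*c^2 - 15*c + 2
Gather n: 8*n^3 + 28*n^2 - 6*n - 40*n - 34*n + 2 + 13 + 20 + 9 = 8*n^3 + 28*n^2 - 80*n + 44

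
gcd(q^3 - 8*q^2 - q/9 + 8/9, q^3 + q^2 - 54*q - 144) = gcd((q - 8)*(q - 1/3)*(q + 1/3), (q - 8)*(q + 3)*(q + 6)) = q - 8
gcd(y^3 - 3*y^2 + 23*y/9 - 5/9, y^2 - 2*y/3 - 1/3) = y - 1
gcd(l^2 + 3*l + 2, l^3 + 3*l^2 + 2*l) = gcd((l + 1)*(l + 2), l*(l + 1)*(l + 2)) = l^2 + 3*l + 2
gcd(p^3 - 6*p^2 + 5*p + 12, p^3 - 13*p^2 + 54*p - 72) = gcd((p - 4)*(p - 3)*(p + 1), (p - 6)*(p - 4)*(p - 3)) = p^2 - 7*p + 12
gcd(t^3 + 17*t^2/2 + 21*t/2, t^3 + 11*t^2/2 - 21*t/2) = t^2 + 7*t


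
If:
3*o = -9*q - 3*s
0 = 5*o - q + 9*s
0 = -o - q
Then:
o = 0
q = 0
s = 0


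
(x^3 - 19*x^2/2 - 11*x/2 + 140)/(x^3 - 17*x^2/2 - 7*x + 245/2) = (x - 8)/(x - 7)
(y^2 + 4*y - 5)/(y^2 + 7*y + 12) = (y^2 + 4*y - 5)/(y^2 + 7*y + 12)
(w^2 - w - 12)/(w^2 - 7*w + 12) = (w + 3)/(w - 3)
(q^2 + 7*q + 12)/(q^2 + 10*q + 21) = (q + 4)/(q + 7)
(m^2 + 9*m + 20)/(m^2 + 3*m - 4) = (m + 5)/(m - 1)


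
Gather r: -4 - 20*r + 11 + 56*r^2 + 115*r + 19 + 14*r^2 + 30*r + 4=70*r^2 + 125*r + 30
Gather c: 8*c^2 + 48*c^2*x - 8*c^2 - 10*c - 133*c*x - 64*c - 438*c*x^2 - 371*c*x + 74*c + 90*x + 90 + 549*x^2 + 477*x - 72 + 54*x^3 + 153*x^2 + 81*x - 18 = 48*c^2*x + c*(-438*x^2 - 504*x) + 54*x^3 + 702*x^2 + 648*x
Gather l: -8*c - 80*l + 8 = -8*c - 80*l + 8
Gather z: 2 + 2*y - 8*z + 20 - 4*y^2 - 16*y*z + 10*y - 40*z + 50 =-4*y^2 + 12*y + z*(-16*y - 48) + 72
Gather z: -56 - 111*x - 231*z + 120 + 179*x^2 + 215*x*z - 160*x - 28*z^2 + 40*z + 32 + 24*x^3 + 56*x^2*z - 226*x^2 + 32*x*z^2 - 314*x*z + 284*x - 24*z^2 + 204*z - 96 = 24*x^3 - 47*x^2 + 13*x + z^2*(32*x - 52) + z*(56*x^2 - 99*x + 13)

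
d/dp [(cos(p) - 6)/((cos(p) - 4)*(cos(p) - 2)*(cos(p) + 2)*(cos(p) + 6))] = (3*cos(p)^4 - 20*cos(p)^3 - 64*cos(p)^2 + 336*cos(p) - 48)*sin(p)/((cos(p) - 4)^2*(cos(p) - 2)^2*(cos(p) + 2)^2*(cos(p) + 6)^2)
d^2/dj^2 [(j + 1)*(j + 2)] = 2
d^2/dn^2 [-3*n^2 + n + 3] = -6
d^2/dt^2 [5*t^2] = 10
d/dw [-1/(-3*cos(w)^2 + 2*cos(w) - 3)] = 2*(3*cos(w) - 1)*sin(w)/(3*cos(w)^2 - 2*cos(w) + 3)^2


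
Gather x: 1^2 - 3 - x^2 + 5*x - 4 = -x^2 + 5*x - 6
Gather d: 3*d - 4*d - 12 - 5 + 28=11 - d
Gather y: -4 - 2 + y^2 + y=y^2 + y - 6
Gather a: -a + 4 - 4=-a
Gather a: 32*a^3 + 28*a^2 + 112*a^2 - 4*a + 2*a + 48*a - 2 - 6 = 32*a^3 + 140*a^2 + 46*a - 8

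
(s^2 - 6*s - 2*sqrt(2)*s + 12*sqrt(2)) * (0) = 0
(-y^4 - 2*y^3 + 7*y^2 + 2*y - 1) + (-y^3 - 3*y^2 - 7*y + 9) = -y^4 - 3*y^3 + 4*y^2 - 5*y + 8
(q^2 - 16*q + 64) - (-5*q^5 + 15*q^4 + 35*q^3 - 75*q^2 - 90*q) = 5*q^5 - 15*q^4 - 35*q^3 + 76*q^2 + 74*q + 64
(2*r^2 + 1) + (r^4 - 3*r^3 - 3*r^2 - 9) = r^4 - 3*r^3 - r^2 - 8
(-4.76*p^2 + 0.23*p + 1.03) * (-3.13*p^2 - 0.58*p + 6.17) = 14.8988*p^4 + 2.0409*p^3 - 32.7265*p^2 + 0.8217*p + 6.3551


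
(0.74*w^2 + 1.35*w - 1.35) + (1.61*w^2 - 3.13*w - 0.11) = 2.35*w^2 - 1.78*w - 1.46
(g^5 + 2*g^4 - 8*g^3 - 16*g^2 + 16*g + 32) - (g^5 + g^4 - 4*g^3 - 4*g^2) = g^4 - 4*g^3 - 12*g^2 + 16*g + 32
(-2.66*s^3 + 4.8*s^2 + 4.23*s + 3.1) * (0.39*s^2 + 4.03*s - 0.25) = -1.0374*s^5 - 8.8478*s^4 + 21.6587*s^3 + 17.0559*s^2 + 11.4355*s - 0.775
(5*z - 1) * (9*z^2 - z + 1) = 45*z^3 - 14*z^2 + 6*z - 1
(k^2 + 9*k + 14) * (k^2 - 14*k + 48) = k^4 - 5*k^3 - 64*k^2 + 236*k + 672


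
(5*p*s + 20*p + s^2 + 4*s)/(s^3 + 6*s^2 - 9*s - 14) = (5*p*s + 20*p + s^2 + 4*s)/(s^3 + 6*s^2 - 9*s - 14)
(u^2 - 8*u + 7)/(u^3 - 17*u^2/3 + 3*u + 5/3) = 3*(u - 7)/(3*u^2 - 14*u - 5)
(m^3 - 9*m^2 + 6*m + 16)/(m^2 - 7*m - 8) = m - 2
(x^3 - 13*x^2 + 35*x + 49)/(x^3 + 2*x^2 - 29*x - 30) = (x^2 - 14*x + 49)/(x^2 + x - 30)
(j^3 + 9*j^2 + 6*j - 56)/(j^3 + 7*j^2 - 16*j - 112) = (j - 2)/(j - 4)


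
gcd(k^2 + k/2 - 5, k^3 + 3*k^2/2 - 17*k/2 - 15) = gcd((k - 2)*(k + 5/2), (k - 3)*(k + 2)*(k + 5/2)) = k + 5/2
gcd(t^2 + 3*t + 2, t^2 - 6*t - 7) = t + 1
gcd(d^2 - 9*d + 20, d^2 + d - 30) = d - 5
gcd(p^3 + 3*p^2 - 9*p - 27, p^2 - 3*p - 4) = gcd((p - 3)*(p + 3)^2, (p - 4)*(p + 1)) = 1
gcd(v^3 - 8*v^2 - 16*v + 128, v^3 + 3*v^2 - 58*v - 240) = v - 8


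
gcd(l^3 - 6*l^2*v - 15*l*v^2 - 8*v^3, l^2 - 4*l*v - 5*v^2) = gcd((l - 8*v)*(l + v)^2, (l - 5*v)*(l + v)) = l + v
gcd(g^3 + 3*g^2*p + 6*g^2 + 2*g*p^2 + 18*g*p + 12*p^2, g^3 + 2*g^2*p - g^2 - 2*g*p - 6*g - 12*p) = g + 2*p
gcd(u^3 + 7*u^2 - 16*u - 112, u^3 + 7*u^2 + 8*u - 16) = u + 4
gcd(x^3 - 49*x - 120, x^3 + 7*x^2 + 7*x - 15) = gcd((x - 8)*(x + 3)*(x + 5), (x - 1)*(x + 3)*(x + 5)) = x^2 + 8*x + 15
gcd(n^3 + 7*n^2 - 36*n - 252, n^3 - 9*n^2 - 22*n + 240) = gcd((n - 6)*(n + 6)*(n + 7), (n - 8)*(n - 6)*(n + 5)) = n - 6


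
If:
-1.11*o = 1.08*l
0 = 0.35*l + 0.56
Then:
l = -1.60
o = 1.56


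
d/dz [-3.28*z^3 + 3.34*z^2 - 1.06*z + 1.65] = -9.84*z^2 + 6.68*z - 1.06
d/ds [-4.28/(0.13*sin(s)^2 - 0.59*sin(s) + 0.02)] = (1.1128*sin(s) - 2.5252)*cos(s)/(0.13*sin(s)^2 - 0.59*sin(s) + 0.02)^2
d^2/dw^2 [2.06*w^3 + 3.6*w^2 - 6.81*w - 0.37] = 12.36*w + 7.2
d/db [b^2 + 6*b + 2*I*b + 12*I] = 2*b + 6 + 2*I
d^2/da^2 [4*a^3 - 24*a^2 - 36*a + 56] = 24*a - 48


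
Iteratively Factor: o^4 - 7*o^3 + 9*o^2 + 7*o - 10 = (o - 5)*(o^3 - 2*o^2 - o + 2) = (o - 5)*(o + 1)*(o^2 - 3*o + 2) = (o - 5)*(o - 2)*(o + 1)*(o - 1)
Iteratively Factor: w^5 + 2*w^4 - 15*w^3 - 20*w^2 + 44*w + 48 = (w + 2)*(w^4 - 15*w^2 + 10*w + 24) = (w + 2)*(w + 4)*(w^3 - 4*w^2 + w + 6) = (w - 3)*(w + 2)*(w + 4)*(w^2 - w - 2) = (w - 3)*(w + 1)*(w + 2)*(w + 4)*(w - 2)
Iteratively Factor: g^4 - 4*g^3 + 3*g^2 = (g)*(g^3 - 4*g^2 + 3*g) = g^2*(g^2 - 4*g + 3) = g^2*(g - 1)*(g - 3)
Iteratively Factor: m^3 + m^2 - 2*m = (m)*(m^2 + m - 2) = m*(m - 1)*(m + 2)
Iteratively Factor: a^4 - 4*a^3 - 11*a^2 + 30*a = (a - 2)*(a^3 - 2*a^2 - 15*a) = (a - 2)*(a + 3)*(a^2 - 5*a) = a*(a - 2)*(a + 3)*(a - 5)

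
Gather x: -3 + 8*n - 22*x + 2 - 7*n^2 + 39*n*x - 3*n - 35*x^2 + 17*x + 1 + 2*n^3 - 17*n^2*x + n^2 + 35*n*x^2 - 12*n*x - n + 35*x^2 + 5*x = 2*n^3 - 6*n^2 + 35*n*x^2 + 4*n + x*(-17*n^2 + 27*n)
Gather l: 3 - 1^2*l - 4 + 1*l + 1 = 0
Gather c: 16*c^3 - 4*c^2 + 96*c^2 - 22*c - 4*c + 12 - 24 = 16*c^3 + 92*c^2 - 26*c - 12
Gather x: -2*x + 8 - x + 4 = 12 - 3*x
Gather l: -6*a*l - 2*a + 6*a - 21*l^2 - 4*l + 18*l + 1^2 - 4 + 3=4*a - 21*l^2 + l*(14 - 6*a)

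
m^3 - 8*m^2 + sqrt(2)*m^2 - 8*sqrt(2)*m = m*(m - 8)*(m + sqrt(2))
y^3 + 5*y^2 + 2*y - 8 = (y - 1)*(y + 2)*(y + 4)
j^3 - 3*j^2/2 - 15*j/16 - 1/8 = (j - 2)*(j + 1/4)^2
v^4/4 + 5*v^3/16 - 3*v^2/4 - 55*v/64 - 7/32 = (v/2 + 1/4)*(v/2 + 1)*(v - 7/4)*(v + 1/2)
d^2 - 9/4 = (d - 3/2)*(d + 3/2)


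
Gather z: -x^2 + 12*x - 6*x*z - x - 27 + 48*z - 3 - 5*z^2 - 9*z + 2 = -x^2 + 11*x - 5*z^2 + z*(39 - 6*x) - 28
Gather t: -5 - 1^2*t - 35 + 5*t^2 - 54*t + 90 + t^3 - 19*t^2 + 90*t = t^3 - 14*t^2 + 35*t + 50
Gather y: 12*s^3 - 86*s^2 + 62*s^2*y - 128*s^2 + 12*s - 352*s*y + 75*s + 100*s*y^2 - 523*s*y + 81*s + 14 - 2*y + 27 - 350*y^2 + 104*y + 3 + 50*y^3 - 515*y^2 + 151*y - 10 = 12*s^3 - 214*s^2 + 168*s + 50*y^3 + y^2*(100*s - 865) + y*(62*s^2 - 875*s + 253) + 34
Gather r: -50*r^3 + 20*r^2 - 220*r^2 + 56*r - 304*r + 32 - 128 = -50*r^3 - 200*r^2 - 248*r - 96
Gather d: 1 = 1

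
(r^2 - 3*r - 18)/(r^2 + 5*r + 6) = (r - 6)/(r + 2)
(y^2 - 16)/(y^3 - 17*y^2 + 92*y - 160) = (y + 4)/(y^2 - 13*y + 40)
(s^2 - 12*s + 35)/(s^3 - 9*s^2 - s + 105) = 1/(s + 3)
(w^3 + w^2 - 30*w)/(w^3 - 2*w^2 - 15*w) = (w + 6)/(w + 3)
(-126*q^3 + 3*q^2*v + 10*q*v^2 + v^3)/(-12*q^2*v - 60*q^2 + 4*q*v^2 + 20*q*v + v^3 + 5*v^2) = (21*q^2 - 4*q*v - v^2)/(2*q*v + 10*q - v^2 - 5*v)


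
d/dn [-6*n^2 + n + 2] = 1 - 12*n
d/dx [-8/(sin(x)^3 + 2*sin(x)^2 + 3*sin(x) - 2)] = 8*(3*sin(x)^2 + 4*sin(x) + 3)*cos(x)/(sin(x)^3 + 2*sin(x)^2 + 3*sin(x) - 2)^2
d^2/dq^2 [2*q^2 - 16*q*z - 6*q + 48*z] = 4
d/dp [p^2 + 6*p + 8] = 2*p + 6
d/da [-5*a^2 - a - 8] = -10*a - 1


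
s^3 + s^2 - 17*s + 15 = (s - 3)*(s - 1)*(s + 5)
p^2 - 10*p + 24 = (p - 6)*(p - 4)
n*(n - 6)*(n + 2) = n^3 - 4*n^2 - 12*n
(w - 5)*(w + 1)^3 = w^4 - 2*w^3 - 12*w^2 - 14*w - 5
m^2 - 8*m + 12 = (m - 6)*(m - 2)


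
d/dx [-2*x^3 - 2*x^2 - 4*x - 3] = -6*x^2 - 4*x - 4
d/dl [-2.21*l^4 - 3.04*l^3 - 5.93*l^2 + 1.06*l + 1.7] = -8.84*l^3 - 9.12*l^2 - 11.86*l + 1.06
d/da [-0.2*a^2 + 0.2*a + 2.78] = 0.2 - 0.4*a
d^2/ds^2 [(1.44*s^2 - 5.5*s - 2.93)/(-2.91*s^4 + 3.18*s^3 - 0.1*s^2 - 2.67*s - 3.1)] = (-73.164384*s^8 + 638.847432*s^7 - 346.389372*s^6 - 335.836404*s^5 + 342.4122*s^4 - 1020.618676*s^3 + 187.039092*s^2 + 167.7675*s - 78.765046)/(24.642171*s^12 - 80.785674*s^11 + 90.821682*s^10 + 30.119769*s^9 - 66.371526*s^8 - 86.553936*s^7 + 156.599857*s^6 + 70.672014*s^5 - 71.79819*s^4 - 67.679037*s^3 + 69.18177*s^2 + 76.9761*s + 29.791)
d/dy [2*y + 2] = 2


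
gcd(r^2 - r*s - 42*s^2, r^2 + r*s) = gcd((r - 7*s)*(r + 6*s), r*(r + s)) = 1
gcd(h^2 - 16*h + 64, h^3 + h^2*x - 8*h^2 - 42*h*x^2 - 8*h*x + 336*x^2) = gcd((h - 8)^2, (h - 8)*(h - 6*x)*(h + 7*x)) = h - 8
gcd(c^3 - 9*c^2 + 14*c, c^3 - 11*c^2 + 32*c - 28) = c^2 - 9*c + 14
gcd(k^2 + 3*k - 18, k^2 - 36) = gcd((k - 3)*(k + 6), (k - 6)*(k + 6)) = k + 6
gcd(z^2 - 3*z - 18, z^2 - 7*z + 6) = z - 6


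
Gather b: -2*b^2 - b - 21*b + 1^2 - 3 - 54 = -2*b^2 - 22*b - 56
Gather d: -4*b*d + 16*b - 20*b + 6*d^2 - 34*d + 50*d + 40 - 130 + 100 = -4*b + 6*d^2 + d*(16 - 4*b) + 10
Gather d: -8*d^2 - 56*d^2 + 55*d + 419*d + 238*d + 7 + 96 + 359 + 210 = -64*d^2 + 712*d + 672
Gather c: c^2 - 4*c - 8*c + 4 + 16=c^2 - 12*c + 20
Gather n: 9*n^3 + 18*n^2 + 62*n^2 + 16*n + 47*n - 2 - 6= 9*n^3 + 80*n^2 + 63*n - 8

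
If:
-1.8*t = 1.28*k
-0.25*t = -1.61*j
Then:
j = 0.15527950310559*t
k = -1.40625*t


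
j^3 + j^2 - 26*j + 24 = (j - 4)*(j - 1)*(j + 6)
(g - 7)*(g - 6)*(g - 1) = g^3 - 14*g^2 + 55*g - 42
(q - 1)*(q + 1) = q^2 - 1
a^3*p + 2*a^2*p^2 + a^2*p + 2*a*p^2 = a*(a + 2*p)*(a*p + p)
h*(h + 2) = h^2 + 2*h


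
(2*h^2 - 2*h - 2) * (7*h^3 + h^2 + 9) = 14*h^5 - 12*h^4 - 16*h^3 + 16*h^2 - 18*h - 18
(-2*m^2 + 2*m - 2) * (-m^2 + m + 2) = 2*m^4 - 4*m^3 + 2*m - 4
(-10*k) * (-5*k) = 50*k^2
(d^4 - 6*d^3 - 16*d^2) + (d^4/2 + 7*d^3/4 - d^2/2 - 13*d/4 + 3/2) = 3*d^4/2 - 17*d^3/4 - 33*d^2/2 - 13*d/4 + 3/2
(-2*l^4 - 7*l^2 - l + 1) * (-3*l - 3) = 6*l^5 + 6*l^4 + 21*l^3 + 24*l^2 - 3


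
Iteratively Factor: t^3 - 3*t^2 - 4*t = (t - 4)*(t^2 + t) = t*(t - 4)*(t + 1)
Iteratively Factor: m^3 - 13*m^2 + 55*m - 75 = (m - 3)*(m^2 - 10*m + 25) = (m - 5)*(m - 3)*(m - 5)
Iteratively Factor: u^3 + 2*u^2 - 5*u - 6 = (u + 3)*(u^2 - u - 2) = (u + 1)*(u + 3)*(u - 2)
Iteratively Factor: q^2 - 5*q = (q)*(q - 5)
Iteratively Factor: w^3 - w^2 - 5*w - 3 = (w - 3)*(w^2 + 2*w + 1) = (w - 3)*(w + 1)*(w + 1)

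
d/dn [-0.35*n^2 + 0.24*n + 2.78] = 0.24 - 0.7*n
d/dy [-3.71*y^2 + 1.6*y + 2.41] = 1.6 - 7.42*y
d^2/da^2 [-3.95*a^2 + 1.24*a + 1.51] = -7.90000000000000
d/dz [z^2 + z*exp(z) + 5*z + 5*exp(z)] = z*exp(z) + 2*z + 6*exp(z) + 5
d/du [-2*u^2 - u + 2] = -4*u - 1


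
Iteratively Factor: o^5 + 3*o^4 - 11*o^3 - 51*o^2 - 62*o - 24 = (o + 3)*(o^4 - 11*o^2 - 18*o - 8) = (o + 1)*(o + 3)*(o^3 - o^2 - 10*o - 8) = (o - 4)*(o + 1)*(o + 3)*(o^2 + 3*o + 2) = (o - 4)*(o + 1)*(o + 2)*(o + 3)*(o + 1)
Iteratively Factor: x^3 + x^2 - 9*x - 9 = (x - 3)*(x^2 + 4*x + 3) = (x - 3)*(x + 3)*(x + 1)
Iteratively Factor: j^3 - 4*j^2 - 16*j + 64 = (j - 4)*(j^2 - 16) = (j - 4)*(j + 4)*(j - 4)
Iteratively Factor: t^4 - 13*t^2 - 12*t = (t - 4)*(t^3 + 4*t^2 + 3*t) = t*(t - 4)*(t^2 + 4*t + 3) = t*(t - 4)*(t + 1)*(t + 3)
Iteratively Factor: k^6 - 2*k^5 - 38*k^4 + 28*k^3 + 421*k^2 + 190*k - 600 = (k + 3)*(k^5 - 5*k^4 - 23*k^3 + 97*k^2 + 130*k - 200) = (k + 2)*(k + 3)*(k^4 - 7*k^3 - 9*k^2 + 115*k - 100) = (k - 1)*(k + 2)*(k + 3)*(k^3 - 6*k^2 - 15*k + 100) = (k - 5)*(k - 1)*(k + 2)*(k + 3)*(k^2 - k - 20) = (k - 5)*(k - 1)*(k + 2)*(k + 3)*(k + 4)*(k - 5)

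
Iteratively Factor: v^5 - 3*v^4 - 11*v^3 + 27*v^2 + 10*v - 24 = (v + 3)*(v^4 - 6*v^3 + 7*v^2 + 6*v - 8) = (v - 1)*(v + 3)*(v^3 - 5*v^2 + 2*v + 8) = (v - 4)*(v - 1)*(v + 3)*(v^2 - v - 2) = (v - 4)*(v - 1)*(v + 1)*(v + 3)*(v - 2)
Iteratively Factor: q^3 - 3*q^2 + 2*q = (q - 2)*(q^2 - q) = (q - 2)*(q - 1)*(q)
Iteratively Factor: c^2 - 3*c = (c - 3)*(c)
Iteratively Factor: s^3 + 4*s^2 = (s)*(s^2 + 4*s) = s*(s + 4)*(s)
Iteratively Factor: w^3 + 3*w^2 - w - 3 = (w + 1)*(w^2 + 2*w - 3) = (w + 1)*(w + 3)*(w - 1)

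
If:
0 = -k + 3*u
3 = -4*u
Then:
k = -9/4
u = -3/4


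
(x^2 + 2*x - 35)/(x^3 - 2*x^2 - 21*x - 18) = (-x^2 - 2*x + 35)/(-x^3 + 2*x^2 + 21*x + 18)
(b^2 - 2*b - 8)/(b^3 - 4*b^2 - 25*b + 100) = (b + 2)/(b^2 - 25)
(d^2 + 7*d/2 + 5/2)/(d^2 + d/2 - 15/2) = (2*d^2 + 7*d + 5)/(2*d^2 + d - 15)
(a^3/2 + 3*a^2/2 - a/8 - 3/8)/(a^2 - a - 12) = (4*a^2 - 1)/(8*(a - 4))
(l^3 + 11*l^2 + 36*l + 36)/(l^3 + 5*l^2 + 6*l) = (l + 6)/l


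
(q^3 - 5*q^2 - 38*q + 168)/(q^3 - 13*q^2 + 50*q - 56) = (q + 6)/(q - 2)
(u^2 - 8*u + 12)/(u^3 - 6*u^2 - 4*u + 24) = 1/(u + 2)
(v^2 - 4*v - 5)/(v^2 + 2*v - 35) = (v + 1)/(v + 7)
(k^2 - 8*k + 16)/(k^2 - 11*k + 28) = (k - 4)/(k - 7)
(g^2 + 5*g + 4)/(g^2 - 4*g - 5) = (g + 4)/(g - 5)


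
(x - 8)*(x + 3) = x^2 - 5*x - 24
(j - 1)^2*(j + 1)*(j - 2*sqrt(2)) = j^4 - 2*sqrt(2)*j^3 - j^3 - j^2 + 2*sqrt(2)*j^2 + j + 2*sqrt(2)*j - 2*sqrt(2)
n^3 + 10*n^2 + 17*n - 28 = (n - 1)*(n + 4)*(n + 7)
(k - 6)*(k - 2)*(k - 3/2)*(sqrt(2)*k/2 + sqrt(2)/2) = sqrt(2)*k^4/2 - 17*sqrt(2)*k^3/4 + 29*sqrt(2)*k^2/4 + 3*sqrt(2)*k - 9*sqrt(2)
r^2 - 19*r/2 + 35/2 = (r - 7)*(r - 5/2)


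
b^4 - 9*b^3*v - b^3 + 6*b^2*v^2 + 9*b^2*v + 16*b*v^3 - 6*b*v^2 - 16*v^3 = (b - 1)*(b - 8*v)*(b - 2*v)*(b + v)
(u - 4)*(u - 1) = u^2 - 5*u + 4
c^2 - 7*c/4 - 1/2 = (c - 2)*(c + 1/4)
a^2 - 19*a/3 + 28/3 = (a - 4)*(a - 7/3)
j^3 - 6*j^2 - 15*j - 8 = (j - 8)*(j + 1)^2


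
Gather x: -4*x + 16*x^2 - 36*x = 16*x^2 - 40*x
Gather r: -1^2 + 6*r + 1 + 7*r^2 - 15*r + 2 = 7*r^2 - 9*r + 2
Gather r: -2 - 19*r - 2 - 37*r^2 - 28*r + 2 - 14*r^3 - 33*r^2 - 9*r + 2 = -14*r^3 - 70*r^2 - 56*r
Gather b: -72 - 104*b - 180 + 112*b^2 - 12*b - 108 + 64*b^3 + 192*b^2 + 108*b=64*b^3 + 304*b^2 - 8*b - 360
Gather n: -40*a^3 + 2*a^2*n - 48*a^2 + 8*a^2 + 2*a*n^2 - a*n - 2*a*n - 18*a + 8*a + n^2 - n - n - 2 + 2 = -40*a^3 - 40*a^2 - 10*a + n^2*(2*a + 1) + n*(2*a^2 - 3*a - 2)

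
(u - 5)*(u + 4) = u^2 - u - 20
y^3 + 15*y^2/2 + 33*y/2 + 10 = (y + 1)*(y + 5/2)*(y + 4)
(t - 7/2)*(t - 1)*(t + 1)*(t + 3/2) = t^4 - 2*t^3 - 25*t^2/4 + 2*t + 21/4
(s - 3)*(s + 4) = s^2 + s - 12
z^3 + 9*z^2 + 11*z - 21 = (z - 1)*(z + 3)*(z + 7)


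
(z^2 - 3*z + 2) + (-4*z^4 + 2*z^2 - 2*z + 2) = -4*z^4 + 3*z^2 - 5*z + 4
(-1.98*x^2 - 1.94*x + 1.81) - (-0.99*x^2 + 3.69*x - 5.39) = -0.99*x^2 - 5.63*x + 7.2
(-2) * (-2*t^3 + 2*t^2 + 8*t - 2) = 4*t^3 - 4*t^2 - 16*t + 4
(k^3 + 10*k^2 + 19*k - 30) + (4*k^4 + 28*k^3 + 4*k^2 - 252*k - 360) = 4*k^4 + 29*k^3 + 14*k^2 - 233*k - 390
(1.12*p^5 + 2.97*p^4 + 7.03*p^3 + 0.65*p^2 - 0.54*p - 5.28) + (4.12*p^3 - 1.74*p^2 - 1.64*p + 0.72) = 1.12*p^5 + 2.97*p^4 + 11.15*p^3 - 1.09*p^2 - 2.18*p - 4.56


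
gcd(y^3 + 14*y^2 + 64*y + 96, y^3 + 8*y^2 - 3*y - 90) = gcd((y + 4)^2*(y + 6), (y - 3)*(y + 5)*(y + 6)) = y + 6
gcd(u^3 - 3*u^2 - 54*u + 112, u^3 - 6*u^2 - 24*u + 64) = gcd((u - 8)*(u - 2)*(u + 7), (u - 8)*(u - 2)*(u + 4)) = u^2 - 10*u + 16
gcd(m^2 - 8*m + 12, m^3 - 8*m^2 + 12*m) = m^2 - 8*m + 12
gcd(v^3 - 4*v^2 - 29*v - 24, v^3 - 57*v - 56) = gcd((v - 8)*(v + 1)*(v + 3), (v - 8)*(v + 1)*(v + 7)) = v^2 - 7*v - 8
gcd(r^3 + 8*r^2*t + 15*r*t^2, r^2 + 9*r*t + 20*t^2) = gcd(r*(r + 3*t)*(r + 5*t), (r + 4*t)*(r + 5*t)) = r + 5*t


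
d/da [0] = 0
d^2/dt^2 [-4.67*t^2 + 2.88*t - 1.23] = -9.34000000000000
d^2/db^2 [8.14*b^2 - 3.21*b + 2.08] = 16.2800000000000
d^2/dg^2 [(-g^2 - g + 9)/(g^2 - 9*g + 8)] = 2*(-10*g^3 + 51*g^2 - 219*g + 521)/(g^6 - 27*g^5 + 267*g^4 - 1161*g^3 + 2136*g^2 - 1728*g + 512)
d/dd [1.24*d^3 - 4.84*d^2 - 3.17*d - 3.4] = 3.72*d^2 - 9.68*d - 3.17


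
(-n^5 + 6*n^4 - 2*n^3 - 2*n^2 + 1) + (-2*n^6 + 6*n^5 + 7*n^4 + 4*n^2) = -2*n^6 + 5*n^5 + 13*n^4 - 2*n^3 + 2*n^2 + 1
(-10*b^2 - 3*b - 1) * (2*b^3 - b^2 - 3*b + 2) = -20*b^5 + 4*b^4 + 31*b^3 - 10*b^2 - 3*b - 2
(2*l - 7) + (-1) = 2*l - 8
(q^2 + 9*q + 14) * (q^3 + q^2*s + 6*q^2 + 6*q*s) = q^5 + q^4*s + 15*q^4 + 15*q^3*s + 68*q^3 + 68*q^2*s + 84*q^2 + 84*q*s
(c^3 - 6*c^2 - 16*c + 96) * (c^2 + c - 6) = c^5 - 5*c^4 - 28*c^3 + 116*c^2 + 192*c - 576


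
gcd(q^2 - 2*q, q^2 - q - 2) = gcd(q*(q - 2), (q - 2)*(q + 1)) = q - 2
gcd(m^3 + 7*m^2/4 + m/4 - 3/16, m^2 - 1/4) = m + 1/2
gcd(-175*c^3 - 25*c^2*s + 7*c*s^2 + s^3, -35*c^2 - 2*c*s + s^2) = 5*c + s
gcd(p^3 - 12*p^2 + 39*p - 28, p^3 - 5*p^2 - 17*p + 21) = p^2 - 8*p + 7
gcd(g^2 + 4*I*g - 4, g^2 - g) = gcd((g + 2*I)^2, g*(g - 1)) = 1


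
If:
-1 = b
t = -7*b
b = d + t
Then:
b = -1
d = -8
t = 7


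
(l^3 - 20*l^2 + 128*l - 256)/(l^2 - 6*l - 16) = (l^2 - 12*l + 32)/(l + 2)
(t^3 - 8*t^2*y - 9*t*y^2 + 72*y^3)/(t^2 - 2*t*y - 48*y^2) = (t^2 - 9*y^2)/(t + 6*y)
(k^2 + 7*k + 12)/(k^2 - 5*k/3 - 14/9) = 9*(k^2 + 7*k + 12)/(9*k^2 - 15*k - 14)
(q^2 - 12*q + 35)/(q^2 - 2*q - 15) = (q - 7)/(q + 3)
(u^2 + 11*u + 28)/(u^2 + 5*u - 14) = (u + 4)/(u - 2)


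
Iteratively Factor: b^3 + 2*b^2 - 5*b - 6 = (b - 2)*(b^2 + 4*b + 3) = (b - 2)*(b + 1)*(b + 3)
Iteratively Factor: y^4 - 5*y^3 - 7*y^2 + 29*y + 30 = (y + 1)*(y^3 - 6*y^2 - y + 30) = (y - 3)*(y + 1)*(y^2 - 3*y - 10) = (y - 5)*(y - 3)*(y + 1)*(y + 2)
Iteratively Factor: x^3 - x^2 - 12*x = (x)*(x^2 - x - 12) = x*(x - 4)*(x + 3)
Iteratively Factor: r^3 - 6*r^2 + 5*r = (r - 1)*(r^2 - 5*r) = r*(r - 1)*(r - 5)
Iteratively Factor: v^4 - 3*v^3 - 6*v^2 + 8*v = (v - 1)*(v^3 - 2*v^2 - 8*v) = (v - 4)*(v - 1)*(v^2 + 2*v) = (v - 4)*(v - 1)*(v + 2)*(v)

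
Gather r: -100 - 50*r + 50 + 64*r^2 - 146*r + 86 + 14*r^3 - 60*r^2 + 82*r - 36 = 14*r^3 + 4*r^2 - 114*r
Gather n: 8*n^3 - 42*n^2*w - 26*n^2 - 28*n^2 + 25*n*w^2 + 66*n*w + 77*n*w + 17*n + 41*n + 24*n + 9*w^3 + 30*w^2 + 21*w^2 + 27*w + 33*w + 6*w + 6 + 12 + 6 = 8*n^3 + n^2*(-42*w - 54) + n*(25*w^2 + 143*w + 82) + 9*w^3 + 51*w^2 + 66*w + 24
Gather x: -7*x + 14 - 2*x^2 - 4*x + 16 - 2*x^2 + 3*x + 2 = -4*x^2 - 8*x + 32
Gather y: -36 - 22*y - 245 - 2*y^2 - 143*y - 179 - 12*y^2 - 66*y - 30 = -14*y^2 - 231*y - 490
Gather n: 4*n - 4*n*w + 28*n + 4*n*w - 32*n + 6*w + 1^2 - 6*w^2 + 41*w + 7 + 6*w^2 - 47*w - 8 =0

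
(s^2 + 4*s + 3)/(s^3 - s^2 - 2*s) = (s + 3)/(s*(s - 2))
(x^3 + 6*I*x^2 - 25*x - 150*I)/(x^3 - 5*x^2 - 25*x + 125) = (x + 6*I)/(x - 5)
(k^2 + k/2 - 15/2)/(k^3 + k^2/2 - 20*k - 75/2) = (2*k - 5)/(2*k^2 - 5*k - 25)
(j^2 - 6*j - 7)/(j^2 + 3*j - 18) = (j^2 - 6*j - 7)/(j^2 + 3*j - 18)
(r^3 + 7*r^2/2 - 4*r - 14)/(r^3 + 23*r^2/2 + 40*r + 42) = (r - 2)/(r + 6)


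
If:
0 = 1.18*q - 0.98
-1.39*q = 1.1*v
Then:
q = 0.83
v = -1.05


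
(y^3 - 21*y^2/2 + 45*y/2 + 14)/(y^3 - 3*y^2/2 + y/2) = (2*y^3 - 21*y^2 + 45*y + 28)/(y*(2*y^2 - 3*y + 1))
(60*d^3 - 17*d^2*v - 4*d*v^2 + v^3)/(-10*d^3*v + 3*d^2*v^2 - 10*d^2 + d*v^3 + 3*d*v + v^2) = (60*d^3 - 17*d^2*v - 4*d*v^2 + v^3)/(-10*d^3*v + 3*d^2*v^2 - 10*d^2 + d*v^3 + 3*d*v + v^2)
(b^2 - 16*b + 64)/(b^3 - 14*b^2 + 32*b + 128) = 1/(b + 2)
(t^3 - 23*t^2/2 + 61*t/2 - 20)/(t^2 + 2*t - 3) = (t^2 - 21*t/2 + 20)/(t + 3)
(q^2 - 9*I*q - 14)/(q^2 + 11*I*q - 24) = (q^2 - 9*I*q - 14)/(q^2 + 11*I*q - 24)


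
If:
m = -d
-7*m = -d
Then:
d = 0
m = 0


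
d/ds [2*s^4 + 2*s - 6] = 8*s^3 + 2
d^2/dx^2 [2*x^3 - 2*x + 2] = 12*x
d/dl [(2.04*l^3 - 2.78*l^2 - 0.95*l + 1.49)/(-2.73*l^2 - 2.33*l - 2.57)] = (-5.5692*l^4 - 9.5064*l^3 - 11.8445*l^2 + 22.4246*l + 5.9132)/(7.4529*l^4 + 12.7218*l^3 + 19.4611*l^2 + 11.9762*l + 6.6049)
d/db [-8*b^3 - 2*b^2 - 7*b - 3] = -24*b^2 - 4*b - 7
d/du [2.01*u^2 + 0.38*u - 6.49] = 4.02*u + 0.38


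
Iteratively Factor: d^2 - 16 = (d + 4)*(d - 4)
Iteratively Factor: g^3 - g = (g - 1)*(g^2 + g) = (g - 1)*(g + 1)*(g)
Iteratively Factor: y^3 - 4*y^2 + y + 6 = (y - 3)*(y^2 - y - 2) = (y - 3)*(y - 2)*(y + 1)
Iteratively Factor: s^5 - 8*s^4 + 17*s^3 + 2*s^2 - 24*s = (s - 2)*(s^4 - 6*s^3 + 5*s^2 + 12*s) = s*(s - 2)*(s^3 - 6*s^2 + 5*s + 12) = s*(s - 4)*(s - 2)*(s^2 - 2*s - 3) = s*(s - 4)*(s - 3)*(s - 2)*(s + 1)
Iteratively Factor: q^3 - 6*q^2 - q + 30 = (q - 3)*(q^2 - 3*q - 10) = (q - 5)*(q - 3)*(q + 2)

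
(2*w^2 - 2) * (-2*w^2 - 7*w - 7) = -4*w^4 - 14*w^3 - 10*w^2 + 14*w + 14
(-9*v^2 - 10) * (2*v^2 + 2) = -18*v^4 - 38*v^2 - 20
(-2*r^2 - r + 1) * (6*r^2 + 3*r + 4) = -12*r^4 - 12*r^3 - 5*r^2 - r + 4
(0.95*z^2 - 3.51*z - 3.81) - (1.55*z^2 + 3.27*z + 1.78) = -0.6*z^2 - 6.78*z - 5.59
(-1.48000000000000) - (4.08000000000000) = -5.56000000000000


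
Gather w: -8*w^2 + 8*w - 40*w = -8*w^2 - 32*w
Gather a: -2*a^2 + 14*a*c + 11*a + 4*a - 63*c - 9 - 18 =-2*a^2 + a*(14*c + 15) - 63*c - 27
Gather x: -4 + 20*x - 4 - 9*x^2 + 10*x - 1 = -9*x^2 + 30*x - 9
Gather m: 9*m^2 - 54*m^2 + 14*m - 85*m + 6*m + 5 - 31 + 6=-45*m^2 - 65*m - 20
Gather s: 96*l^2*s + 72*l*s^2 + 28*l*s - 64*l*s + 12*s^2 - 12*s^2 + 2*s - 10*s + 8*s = 72*l*s^2 + s*(96*l^2 - 36*l)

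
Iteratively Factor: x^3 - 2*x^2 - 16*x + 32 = (x + 4)*(x^2 - 6*x + 8) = (x - 2)*(x + 4)*(x - 4)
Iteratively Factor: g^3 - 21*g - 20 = (g - 5)*(g^2 + 5*g + 4) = (g - 5)*(g + 1)*(g + 4)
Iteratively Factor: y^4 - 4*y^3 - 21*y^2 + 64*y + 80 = (y - 5)*(y^3 + y^2 - 16*y - 16) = (y - 5)*(y + 4)*(y^2 - 3*y - 4) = (y - 5)*(y + 1)*(y + 4)*(y - 4)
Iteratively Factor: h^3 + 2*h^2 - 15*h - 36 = (h - 4)*(h^2 + 6*h + 9) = (h - 4)*(h + 3)*(h + 3)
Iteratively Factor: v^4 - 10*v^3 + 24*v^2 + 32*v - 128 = (v + 2)*(v^3 - 12*v^2 + 48*v - 64) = (v - 4)*(v + 2)*(v^2 - 8*v + 16) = (v - 4)^2*(v + 2)*(v - 4)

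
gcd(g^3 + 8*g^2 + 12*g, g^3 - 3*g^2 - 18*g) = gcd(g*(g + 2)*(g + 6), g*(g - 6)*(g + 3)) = g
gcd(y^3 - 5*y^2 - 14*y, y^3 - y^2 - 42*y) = y^2 - 7*y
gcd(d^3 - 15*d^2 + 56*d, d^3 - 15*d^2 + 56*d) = d^3 - 15*d^2 + 56*d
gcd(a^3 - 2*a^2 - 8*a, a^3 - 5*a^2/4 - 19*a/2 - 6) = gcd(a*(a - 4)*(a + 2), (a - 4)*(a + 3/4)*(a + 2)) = a^2 - 2*a - 8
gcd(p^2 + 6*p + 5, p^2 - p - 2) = p + 1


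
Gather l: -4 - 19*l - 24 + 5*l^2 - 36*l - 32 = 5*l^2 - 55*l - 60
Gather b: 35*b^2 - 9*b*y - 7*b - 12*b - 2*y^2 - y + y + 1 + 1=35*b^2 + b*(-9*y - 19) - 2*y^2 + 2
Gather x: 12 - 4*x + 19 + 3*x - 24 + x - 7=0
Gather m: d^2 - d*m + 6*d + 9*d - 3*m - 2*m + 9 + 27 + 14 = d^2 + 15*d + m*(-d - 5) + 50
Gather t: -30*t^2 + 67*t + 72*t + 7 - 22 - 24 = -30*t^2 + 139*t - 39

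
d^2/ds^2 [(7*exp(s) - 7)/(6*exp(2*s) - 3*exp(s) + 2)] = (252*exp(4*s) - 882*exp(3*s) - 126*exp(2*s) + 315*exp(s) - 14)*exp(s)/(216*exp(6*s) - 324*exp(5*s) + 378*exp(4*s) - 243*exp(3*s) + 126*exp(2*s) - 36*exp(s) + 8)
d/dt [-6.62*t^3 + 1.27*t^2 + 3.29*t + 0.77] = -19.86*t^2 + 2.54*t + 3.29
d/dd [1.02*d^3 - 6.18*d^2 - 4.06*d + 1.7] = 3.06*d^2 - 12.36*d - 4.06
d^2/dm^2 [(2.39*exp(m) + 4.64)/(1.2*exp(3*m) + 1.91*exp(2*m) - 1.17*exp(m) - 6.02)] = (13.7664*exp(6*m) + 76.56804*exp(5*m) + 139.124879*exp(4*m) + 284.470229*exp(3*m) + 435.451404*exp(2*m) + 202.924562*exp(m) + 53.93318)*exp(m)/(1.728*exp(9*m) + 8.2512*exp(8*m) + 8.07876*exp(7*m) - 35.128369*exp(6*m) - 90.663831*exp(5*m) - 7.328409*exp(4*m) + 209.581191*exp(3*m) + 182.935158*exp(2*m) - 127.203804*exp(m) - 218.167208)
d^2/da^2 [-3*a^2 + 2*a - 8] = -6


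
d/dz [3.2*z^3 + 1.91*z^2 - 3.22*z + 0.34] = 9.6*z^2 + 3.82*z - 3.22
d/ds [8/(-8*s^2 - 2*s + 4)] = 4*(8*s + 1)/(4*s^2 + s - 2)^2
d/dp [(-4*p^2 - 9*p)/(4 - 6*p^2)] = (-27*p^2 - 16*p - 18)/(2*(9*p^4 - 12*p^2 + 4))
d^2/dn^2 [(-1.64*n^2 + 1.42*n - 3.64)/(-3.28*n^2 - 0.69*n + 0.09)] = (-37.977152*n^3 + 237.868224*n^2 + 46.913184*n + 5.465268)/(35.287552*n^6 + 22.269888*n^5 + 1.780056*n^4 - 0.893619*n^3 - 0.048843*n^2 + 0.016767*n - 0.000729)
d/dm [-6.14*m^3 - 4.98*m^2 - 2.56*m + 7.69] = -18.42*m^2 - 9.96*m - 2.56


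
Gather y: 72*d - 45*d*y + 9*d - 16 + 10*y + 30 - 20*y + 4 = 81*d + y*(-45*d - 10) + 18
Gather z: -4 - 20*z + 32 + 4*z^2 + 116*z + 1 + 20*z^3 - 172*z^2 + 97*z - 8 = 20*z^3 - 168*z^2 + 193*z + 21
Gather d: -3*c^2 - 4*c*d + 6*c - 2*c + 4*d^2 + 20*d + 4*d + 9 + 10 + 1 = -3*c^2 + 4*c + 4*d^2 + d*(24 - 4*c) + 20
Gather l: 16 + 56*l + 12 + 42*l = 98*l + 28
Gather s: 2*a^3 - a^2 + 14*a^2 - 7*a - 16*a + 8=2*a^3 + 13*a^2 - 23*a + 8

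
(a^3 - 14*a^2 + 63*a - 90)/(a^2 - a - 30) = (a^2 - 8*a + 15)/(a + 5)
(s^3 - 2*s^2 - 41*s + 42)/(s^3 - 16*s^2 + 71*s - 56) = (s + 6)/(s - 8)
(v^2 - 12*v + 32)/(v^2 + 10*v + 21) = (v^2 - 12*v + 32)/(v^2 + 10*v + 21)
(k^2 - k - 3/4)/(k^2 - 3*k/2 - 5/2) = (-4*k^2 + 4*k + 3)/(2*(-2*k^2 + 3*k + 5))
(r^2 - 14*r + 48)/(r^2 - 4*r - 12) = (r - 8)/(r + 2)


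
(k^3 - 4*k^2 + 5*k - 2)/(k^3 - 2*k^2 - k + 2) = (k - 1)/(k + 1)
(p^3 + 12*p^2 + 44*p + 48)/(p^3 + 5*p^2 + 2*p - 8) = (p + 6)/(p - 1)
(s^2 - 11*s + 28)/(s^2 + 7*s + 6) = (s^2 - 11*s + 28)/(s^2 + 7*s + 6)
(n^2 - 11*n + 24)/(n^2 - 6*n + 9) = (n - 8)/(n - 3)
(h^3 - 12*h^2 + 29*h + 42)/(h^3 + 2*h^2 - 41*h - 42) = (h - 7)/(h + 7)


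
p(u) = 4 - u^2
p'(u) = -2*u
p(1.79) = 0.80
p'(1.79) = -3.58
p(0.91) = 3.17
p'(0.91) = -1.82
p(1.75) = 0.94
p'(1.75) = -3.50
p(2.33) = -1.43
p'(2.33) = -4.66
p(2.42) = -1.86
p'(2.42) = -4.84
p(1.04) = 2.92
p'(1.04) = -2.08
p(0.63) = 3.60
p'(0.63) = -1.26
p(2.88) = -4.29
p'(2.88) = -5.76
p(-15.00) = -221.00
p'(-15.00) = 30.00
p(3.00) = -5.00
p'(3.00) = -6.00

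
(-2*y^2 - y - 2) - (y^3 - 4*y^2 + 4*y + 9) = -y^3 + 2*y^2 - 5*y - 11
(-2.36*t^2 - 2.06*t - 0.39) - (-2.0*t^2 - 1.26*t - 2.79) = -0.36*t^2 - 0.8*t + 2.4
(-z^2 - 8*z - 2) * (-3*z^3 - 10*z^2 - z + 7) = 3*z^5 + 34*z^4 + 87*z^3 + 21*z^2 - 54*z - 14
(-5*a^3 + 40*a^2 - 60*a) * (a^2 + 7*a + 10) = -5*a^5 + 5*a^4 + 170*a^3 - 20*a^2 - 600*a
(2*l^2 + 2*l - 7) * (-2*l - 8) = -4*l^3 - 20*l^2 - 2*l + 56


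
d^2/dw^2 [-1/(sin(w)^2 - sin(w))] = (4 + 1/sin(w) - 4/sin(w)^2 + 2/sin(w)^3)/(sin(w) - 1)^2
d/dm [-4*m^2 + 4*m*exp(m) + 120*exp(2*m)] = 4*m*exp(m) - 8*m + 240*exp(2*m) + 4*exp(m)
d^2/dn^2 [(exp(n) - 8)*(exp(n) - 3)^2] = (9*exp(2*n) - 56*exp(n) + 57)*exp(n)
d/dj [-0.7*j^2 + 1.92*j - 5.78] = 1.92 - 1.4*j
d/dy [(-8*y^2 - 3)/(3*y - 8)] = (-24*y^2 + 128*y + 9)/(9*y^2 - 48*y + 64)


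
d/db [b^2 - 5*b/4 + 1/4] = 2*b - 5/4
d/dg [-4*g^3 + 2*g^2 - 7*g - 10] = -12*g^2 + 4*g - 7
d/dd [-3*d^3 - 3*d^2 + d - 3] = -9*d^2 - 6*d + 1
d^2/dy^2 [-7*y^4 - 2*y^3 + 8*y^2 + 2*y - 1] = -84*y^2 - 12*y + 16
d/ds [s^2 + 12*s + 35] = 2*s + 12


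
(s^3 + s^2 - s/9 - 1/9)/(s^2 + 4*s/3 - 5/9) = (3*s^2 + 4*s + 1)/(3*s + 5)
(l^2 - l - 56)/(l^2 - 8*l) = (l + 7)/l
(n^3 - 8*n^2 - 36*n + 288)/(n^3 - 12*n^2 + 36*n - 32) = (n^2 - 36)/(n^2 - 4*n + 4)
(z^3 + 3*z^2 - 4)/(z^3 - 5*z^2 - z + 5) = (z^2 + 4*z + 4)/(z^2 - 4*z - 5)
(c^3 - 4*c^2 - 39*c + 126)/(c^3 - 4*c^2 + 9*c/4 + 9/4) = 4*(c^2 - c - 42)/(4*c^2 - 4*c - 3)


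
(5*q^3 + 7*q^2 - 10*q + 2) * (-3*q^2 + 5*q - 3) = -15*q^5 + 4*q^4 + 50*q^3 - 77*q^2 + 40*q - 6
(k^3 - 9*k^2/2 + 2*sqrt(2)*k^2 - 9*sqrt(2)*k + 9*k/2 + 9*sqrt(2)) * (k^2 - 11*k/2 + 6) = k^5 - 10*k^4 + 2*sqrt(2)*k^4 - 20*sqrt(2)*k^3 + 141*k^3/4 - 207*k^2/4 + 141*sqrt(2)*k^2/2 - 207*sqrt(2)*k/2 + 27*k + 54*sqrt(2)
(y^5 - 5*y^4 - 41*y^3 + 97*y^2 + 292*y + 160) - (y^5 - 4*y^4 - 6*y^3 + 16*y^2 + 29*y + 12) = -y^4 - 35*y^3 + 81*y^2 + 263*y + 148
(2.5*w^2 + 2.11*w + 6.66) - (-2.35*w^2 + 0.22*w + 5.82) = 4.85*w^2 + 1.89*w + 0.84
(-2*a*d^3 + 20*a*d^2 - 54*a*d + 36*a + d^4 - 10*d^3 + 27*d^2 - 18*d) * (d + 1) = -2*a*d^4 + 18*a*d^3 - 34*a*d^2 - 18*a*d + 36*a + d^5 - 9*d^4 + 17*d^3 + 9*d^2 - 18*d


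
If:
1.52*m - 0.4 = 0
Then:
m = 0.26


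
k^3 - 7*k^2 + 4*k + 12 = (k - 6)*(k - 2)*(k + 1)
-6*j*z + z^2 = z*(-6*j + z)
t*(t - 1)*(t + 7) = t^3 + 6*t^2 - 7*t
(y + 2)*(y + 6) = y^2 + 8*y + 12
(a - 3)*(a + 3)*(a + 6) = a^3 + 6*a^2 - 9*a - 54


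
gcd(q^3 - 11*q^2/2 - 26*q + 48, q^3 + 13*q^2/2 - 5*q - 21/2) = q - 3/2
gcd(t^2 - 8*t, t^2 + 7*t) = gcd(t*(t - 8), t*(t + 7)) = t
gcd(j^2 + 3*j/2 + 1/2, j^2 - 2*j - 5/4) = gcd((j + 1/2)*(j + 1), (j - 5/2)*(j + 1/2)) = j + 1/2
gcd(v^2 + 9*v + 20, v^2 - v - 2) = 1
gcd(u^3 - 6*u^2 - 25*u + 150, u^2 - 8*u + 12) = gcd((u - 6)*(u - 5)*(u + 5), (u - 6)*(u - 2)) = u - 6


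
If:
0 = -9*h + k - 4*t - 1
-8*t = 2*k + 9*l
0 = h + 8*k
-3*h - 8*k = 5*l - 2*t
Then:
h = -232/2425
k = 29/2425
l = 62/2425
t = -77/2425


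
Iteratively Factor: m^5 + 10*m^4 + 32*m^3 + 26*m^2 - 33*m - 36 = (m + 3)*(m^4 + 7*m^3 + 11*m^2 - 7*m - 12) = (m + 3)*(m + 4)*(m^3 + 3*m^2 - m - 3) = (m - 1)*(m + 3)*(m + 4)*(m^2 + 4*m + 3) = (m - 1)*(m + 3)^2*(m + 4)*(m + 1)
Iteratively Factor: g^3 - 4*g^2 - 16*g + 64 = (g + 4)*(g^2 - 8*g + 16) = (g - 4)*(g + 4)*(g - 4)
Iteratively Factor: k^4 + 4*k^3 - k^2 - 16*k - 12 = (k - 2)*(k^3 + 6*k^2 + 11*k + 6) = (k - 2)*(k + 2)*(k^2 + 4*k + 3) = (k - 2)*(k + 1)*(k + 2)*(k + 3)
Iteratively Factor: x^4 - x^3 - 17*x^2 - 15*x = (x + 3)*(x^3 - 4*x^2 - 5*x) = x*(x + 3)*(x^2 - 4*x - 5) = x*(x - 5)*(x + 3)*(x + 1)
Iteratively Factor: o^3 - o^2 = (o - 1)*(o^2) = o*(o - 1)*(o)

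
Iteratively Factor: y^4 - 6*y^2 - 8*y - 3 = (y + 1)*(y^3 - y^2 - 5*y - 3) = (y + 1)^2*(y^2 - 2*y - 3) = (y - 3)*(y + 1)^2*(y + 1)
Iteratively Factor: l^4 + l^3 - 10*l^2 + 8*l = (l + 4)*(l^3 - 3*l^2 + 2*l) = l*(l + 4)*(l^2 - 3*l + 2) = l*(l - 1)*(l + 4)*(l - 2)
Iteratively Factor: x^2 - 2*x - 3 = (x + 1)*(x - 3)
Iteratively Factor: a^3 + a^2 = (a + 1)*(a^2) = a*(a + 1)*(a)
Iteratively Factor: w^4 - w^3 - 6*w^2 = (w - 3)*(w^3 + 2*w^2) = w*(w - 3)*(w^2 + 2*w) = w*(w - 3)*(w + 2)*(w)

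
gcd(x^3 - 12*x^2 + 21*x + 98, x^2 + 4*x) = 1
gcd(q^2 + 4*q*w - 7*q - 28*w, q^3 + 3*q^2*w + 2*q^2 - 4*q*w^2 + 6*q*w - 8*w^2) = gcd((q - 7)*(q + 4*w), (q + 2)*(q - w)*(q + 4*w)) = q + 4*w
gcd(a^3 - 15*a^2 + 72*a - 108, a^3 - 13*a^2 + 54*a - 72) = a^2 - 9*a + 18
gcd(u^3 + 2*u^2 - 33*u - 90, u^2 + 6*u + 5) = u + 5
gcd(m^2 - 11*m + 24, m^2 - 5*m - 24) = m - 8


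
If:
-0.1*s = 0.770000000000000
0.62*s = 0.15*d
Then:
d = -31.83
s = -7.70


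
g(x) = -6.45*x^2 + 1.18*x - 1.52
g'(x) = 1.18 - 12.9*x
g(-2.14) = -33.58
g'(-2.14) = 28.79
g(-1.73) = -22.87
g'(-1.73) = 23.50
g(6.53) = -268.85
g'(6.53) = -83.06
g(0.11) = -1.47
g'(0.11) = -0.24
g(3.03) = -57.16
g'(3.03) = -37.91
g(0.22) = -1.57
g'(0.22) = -1.66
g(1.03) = -7.15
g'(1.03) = -12.11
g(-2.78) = -54.65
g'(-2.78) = 37.04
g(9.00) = -513.35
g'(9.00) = -114.92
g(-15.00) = -1470.47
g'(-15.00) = 194.68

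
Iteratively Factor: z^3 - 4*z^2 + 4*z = (z - 2)*(z^2 - 2*z) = z*(z - 2)*(z - 2)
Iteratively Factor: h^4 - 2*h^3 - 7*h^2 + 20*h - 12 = (h - 1)*(h^3 - h^2 - 8*h + 12) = (h - 2)*(h - 1)*(h^2 + h - 6) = (h - 2)^2*(h - 1)*(h + 3)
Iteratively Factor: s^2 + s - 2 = (s + 2)*(s - 1)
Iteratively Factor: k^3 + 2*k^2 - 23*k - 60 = (k + 3)*(k^2 - k - 20) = (k + 3)*(k + 4)*(k - 5)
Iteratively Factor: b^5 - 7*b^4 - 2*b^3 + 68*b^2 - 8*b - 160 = (b + 2)*(b^4 - 9*b^3 + 16*b^2 + 36*b - 80) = (b - 2)*(b + 2)*(b^3 - 7*b^2 + 2*b + 40) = (b - 4)*(b - 2)*(b + 2)*(b^2 - 3*b - 10) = (b - 4)*(b - 2)*(b + 2)^2*(b - 5)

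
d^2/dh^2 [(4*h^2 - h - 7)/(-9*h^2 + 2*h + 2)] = 2*(9*h^3 + 1485*h^2 - 324*h + 134)/(729*h^6 - 486*h^5 - 378*h^4 + 208*h^3 + 84*h^2 - 24*h - 8)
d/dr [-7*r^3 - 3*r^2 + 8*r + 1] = -21*r^2 - 6*r + 8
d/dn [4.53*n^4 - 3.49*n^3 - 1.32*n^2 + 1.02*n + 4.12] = 18.12*n^3 - 10.47*n^2 - 2.64*n + 1.02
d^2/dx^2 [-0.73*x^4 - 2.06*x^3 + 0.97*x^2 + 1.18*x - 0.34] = -8.76*x^2 - 12.36*x + 1.94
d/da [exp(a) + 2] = exp(a)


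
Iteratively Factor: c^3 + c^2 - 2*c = (c + 2)*(c^2 - c) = c*(c + 2)*(c - 1)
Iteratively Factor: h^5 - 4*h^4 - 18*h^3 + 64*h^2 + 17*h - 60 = (h - 1)*(h^4 - 3*h^3 - 21*h^2 + 43*h + 60) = (h - 1)*(h + 4)*(h^3 - 7*h^2 + 7*h + 15) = (h - 1)*(h + 1)*(h + 4)*(h^2 - 8*h + 15) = (h - 3)*(h - 1)*(h + 1)*(h + 4)*(h - 5)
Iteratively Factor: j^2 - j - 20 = (j - 5)*(j + 4)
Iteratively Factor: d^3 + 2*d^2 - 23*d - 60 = (d + 4)*(d^2 - 2*d - 15) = (d - 5)*(d + 4)*(d + 3)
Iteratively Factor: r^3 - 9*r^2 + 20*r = (r - 4)*(r^2 - 5*r) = (r - 5)*(r - 4)*(r)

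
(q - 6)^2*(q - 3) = q^3 - 15*q^2 + 72*q - 108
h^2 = h^2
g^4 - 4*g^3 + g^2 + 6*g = g*(g - 3)*(g - 2)*(g + 1)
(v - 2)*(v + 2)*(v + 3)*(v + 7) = v^4 + 10*v^3 + 17*v^2 - 40*v - 84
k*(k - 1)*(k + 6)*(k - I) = k^4 + 5*k^3 - I*k^3 - 6*k^2 - 5*I*k^2 + 6*I*k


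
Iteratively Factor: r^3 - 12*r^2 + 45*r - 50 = (r - 2)*(r^2 - 10*r + 25) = (r - 5)*(r - 2)*(r - 5)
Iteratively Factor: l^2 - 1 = (l - 1)*(l + 1)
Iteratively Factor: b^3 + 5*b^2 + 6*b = (b + 3)*(b^2 + 2*b) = b*(b + 3)*(b + 2)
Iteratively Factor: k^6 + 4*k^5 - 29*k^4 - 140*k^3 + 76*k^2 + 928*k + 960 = (k + 2)*(k^5 + 2*k^4 - 33*k^3 - 74*k^2 + 224*k + 480) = (k + 2)^2*(k^4 - 33*k^2 - 8*k + 240) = (k + 2)^2*(k + 4)*(k^3 - 4*k^2 - 17*k + 60) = (k - 3)*(k + 2)^2*(k + 4)*(k^2 - k - 20) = (k - 3)*(k + 2)^2*(k + 4)^2*(k - 5)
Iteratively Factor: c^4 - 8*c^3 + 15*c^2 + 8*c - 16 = (c + 1)*(c^3 - 9*c^2 + 24*c - 16) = (c - 1)*(c + 1)*(c^2 - 8*c + 16) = (c - 4)*(c - 1)*(c + 1)*(c - 4)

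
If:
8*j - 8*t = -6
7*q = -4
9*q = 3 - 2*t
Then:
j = 93/28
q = -4/7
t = 57/14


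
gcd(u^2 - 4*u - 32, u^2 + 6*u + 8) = u + 4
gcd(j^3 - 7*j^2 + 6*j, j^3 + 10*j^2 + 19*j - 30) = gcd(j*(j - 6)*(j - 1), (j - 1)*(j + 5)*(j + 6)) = j - 1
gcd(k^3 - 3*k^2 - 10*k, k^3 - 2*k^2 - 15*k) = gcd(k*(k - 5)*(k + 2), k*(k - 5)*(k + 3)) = k^2 - 5*k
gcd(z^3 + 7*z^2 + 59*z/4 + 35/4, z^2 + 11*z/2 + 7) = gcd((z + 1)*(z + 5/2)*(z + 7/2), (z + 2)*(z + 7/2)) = z + 7/2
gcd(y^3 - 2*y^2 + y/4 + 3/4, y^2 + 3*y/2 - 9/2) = y - 3/2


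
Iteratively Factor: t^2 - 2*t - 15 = (t - 5)*(t + 3)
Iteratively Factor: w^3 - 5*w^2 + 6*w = (w - 2)*(w^2 - 3*w) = w*(w - 2)*(w - 3)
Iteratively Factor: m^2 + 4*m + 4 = (m + 2)*(m + 2)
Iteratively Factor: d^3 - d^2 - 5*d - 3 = (d - 3)*(d^2 + 2*d + 1) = (d - 3)*(d + 1)*(d + 1)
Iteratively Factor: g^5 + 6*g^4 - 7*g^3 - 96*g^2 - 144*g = (g)*(g^4 + 6*g^3 - 7*g^2 - 96*g - 144) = g*(g - 4)*(g^3 + 10*g^2 + 33*g + 36) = g*(g - 4)*(g + 3)*(g^2 + 7*g + 12) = g*(g - 4)*(g + 3)^2*(g + 4)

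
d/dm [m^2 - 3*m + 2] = 2*m - 3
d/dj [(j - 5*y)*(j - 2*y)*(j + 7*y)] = 3*j^2 - 39*y^2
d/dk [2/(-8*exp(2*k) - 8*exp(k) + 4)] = (2*exp(k) + 1)*exp(k)/(2*exp(2*k) + 2*exp(k) - 1)^2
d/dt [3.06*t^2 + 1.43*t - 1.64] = 6.12*t + 1.43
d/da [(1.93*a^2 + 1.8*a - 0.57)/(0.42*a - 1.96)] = (0.8106*a^2 - 7.5656*a - 3.2886)/(0.1764*a^2 - 1.6464*a + 3.8416)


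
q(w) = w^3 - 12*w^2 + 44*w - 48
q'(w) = 3*w^2 - 24*w + 44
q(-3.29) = -358.26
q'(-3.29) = 155.43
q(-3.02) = -317.87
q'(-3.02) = 143.84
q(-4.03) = -485.66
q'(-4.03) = 189.44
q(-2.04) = -196.19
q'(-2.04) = 105.44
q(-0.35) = -64.91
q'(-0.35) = 52.77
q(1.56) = -4.77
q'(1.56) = 13.86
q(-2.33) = -228.32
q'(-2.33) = 116.21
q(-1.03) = -107.14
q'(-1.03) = 71.90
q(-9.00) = -2145.00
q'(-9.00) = 503.00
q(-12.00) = -4032.00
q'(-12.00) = 764.00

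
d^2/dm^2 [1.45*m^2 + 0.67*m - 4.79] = 2.90000000000000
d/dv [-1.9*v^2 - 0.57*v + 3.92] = -3.8*v - 0.57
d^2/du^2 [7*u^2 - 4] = 14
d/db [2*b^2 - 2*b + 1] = 4*b - 2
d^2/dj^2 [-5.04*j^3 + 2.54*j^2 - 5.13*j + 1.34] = 5.08 - 30.24*j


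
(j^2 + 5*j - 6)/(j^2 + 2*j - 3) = (j + 6)/(j + 3)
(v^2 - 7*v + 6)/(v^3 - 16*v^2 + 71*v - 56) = (v - 6)/(v^2 - 15*v + 56)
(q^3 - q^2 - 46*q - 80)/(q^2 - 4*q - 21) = (-q^3 + q^2 + 46*q + 80)/(-q^2 + 4*q + 21)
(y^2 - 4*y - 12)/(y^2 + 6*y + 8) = (y - 6)/(y + 4)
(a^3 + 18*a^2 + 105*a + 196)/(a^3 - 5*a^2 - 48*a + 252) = (a^2 + 11*a + 28)/(a^2 - 12*a + 36)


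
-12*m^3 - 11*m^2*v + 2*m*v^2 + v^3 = (-3*m + v)*(m + v)*(4*m + v)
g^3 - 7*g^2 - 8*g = g*(g - 8)*(g + 1)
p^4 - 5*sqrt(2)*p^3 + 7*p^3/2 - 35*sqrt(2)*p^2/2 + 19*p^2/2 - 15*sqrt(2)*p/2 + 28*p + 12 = (p + 1/2)*(p + 3)*(p - 4*sqrt(2))*(p - sqrt(2))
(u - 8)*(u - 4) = u^2 - 12*u + 32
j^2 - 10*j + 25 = (j - 5)^2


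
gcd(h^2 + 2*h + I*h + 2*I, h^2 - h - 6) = h + 2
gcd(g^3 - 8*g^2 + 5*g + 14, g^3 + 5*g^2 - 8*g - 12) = g^2 - g - 2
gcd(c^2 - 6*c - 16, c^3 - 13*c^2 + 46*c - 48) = c - 8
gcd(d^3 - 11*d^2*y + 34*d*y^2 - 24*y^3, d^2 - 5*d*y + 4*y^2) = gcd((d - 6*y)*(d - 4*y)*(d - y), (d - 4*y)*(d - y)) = d^2 - 5*d*y + 4*y^2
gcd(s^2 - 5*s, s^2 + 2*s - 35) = s - 5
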